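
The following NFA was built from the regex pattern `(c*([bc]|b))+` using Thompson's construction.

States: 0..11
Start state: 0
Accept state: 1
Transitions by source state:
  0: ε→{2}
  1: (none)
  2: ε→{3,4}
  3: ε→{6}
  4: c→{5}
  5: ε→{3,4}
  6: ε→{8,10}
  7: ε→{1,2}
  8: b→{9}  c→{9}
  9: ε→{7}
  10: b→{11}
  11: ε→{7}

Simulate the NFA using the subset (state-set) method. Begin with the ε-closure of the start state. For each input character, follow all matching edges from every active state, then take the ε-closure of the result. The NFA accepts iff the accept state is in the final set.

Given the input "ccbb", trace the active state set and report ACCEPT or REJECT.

S₀ = ε-closure({0}) = {0,2,3,4,6,8,10}
'c' @ 1: {1,2,3,4,5,6,7,8,9,10}  ✓accept
'c' @ 2: {1,2,3,4,5,6,7,8,9,10}  ✓accept
'b' @ 3: {1,2,3,4,6,7,8,9,10,11}  ✓accept
'b' @ 4: {1,2,3,4,6,7,8,9,10,11}  ✓accept
after full input: {1,2,3,4,6,7,8,9,10,11}  (accept=1 in)

Answer: ACCEPT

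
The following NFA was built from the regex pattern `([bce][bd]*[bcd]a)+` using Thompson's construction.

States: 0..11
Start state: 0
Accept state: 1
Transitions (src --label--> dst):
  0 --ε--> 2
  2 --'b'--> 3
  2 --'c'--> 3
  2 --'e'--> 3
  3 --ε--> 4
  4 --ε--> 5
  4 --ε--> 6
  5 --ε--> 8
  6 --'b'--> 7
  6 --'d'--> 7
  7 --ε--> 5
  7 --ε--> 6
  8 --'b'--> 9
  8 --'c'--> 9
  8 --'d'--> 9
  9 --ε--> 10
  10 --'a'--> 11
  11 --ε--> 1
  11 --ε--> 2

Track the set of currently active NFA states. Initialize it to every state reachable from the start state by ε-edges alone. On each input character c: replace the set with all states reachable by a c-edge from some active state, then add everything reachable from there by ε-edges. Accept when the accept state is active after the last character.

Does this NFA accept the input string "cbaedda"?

Answer: ACCEPT

Steps:
initial (ε-close {0}): {0,2}
'c' @ 1: {3,4,5,6,8}
'b' @ 2: {5,6,7,8,9,10}
'a' @ 3: {1,2,11}  ✓accept
'e' @ 4: {3,4,5,6,8}
'd' @ 5: {5,6,7,8,9,10}
'd' @ 6: {5,6,7,8,9,10}
'a' @ 7: {1,2,11}  ✓accept
after full input: {1,2,11}  (accept=1 in)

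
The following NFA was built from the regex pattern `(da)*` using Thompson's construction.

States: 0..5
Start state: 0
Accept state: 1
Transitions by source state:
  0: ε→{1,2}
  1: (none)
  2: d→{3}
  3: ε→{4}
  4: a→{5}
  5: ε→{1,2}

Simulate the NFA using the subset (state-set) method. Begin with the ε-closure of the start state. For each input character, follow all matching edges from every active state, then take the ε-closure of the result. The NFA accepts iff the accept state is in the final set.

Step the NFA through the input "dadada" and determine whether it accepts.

Answer: ACCEPT

Steps:
start: ε-closure({0}) = {0,1,2}
'd' @ 1: {3,4}
'a' @ 2: {1,2,5}  [accepting]
'd' @ 3: {3,4}
'a' @ 4: {1,2,5}  [accepting]
'd' @ 5: {3,4}
'a' @ 6: {1,2,5}  [accepting]
end set {1,2,5} — state 1 in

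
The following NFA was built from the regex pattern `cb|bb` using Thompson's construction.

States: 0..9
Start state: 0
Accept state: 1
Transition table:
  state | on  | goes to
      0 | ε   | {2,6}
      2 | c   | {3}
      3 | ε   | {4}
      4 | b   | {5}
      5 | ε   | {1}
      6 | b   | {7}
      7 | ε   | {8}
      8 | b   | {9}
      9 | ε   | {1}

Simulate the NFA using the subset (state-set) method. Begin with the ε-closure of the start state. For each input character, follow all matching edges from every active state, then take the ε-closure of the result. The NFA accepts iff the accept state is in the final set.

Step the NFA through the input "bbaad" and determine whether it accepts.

Answer: REJECT

Trace:
start: ε-closure({0}) = {0,2,6}
'b' @ 1: {7,8}
'b' @ 2: {1,9}  [accepting]
'a' @ 3: {}  — dead — no transitions
rest 'ad' ignored (set empty)
after full input: {}  (accept=1 not in)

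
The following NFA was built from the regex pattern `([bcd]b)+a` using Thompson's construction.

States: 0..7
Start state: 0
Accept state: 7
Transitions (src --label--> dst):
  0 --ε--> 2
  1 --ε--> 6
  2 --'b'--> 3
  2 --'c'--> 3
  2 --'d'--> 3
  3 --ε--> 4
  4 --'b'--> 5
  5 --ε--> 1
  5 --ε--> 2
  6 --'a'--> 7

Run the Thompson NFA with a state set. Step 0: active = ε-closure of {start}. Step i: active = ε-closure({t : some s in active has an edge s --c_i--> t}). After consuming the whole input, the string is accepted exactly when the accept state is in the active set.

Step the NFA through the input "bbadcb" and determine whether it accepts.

Answer: REJECT

Trace:
S₀ = ε-closure({0}) = {0,2}
'b' @ 1: {3,4}
'b' @ 2: {1,2,5,6}
'a' @ 3: {7}  (accept∈set)
'd' @ 4: {}  — state set empty
rest 'cb' ignored (set empty)
after full input: {}  (accept=7 not in)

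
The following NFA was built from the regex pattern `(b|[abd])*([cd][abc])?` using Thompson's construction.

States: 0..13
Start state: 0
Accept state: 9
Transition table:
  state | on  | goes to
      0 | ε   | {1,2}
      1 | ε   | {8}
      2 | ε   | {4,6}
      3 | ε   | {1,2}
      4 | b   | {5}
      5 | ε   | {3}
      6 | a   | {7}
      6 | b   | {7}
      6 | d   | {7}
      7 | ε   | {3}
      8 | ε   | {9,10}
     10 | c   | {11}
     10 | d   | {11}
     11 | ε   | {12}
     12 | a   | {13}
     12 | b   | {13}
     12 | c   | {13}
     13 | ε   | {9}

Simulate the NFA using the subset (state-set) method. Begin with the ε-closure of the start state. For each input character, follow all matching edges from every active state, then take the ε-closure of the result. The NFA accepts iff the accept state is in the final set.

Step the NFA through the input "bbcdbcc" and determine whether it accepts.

start: ε-closure({0}) = {0,1,2,4,6,8,9,10}
'b' @ 1: {1,2,3,4,5,6,7,8,9,10}  (accept∈set)
'b' @ 2: {1,2,3,4,5,6,7,8,9,10}  (accept∈set)
'c' @ 3: {11,12}
'd' @ 4: {}  — dead — no transitions
rest 'bcc' ignored (set empty)
final: {}; accept 9 not in set

Answer: REJECT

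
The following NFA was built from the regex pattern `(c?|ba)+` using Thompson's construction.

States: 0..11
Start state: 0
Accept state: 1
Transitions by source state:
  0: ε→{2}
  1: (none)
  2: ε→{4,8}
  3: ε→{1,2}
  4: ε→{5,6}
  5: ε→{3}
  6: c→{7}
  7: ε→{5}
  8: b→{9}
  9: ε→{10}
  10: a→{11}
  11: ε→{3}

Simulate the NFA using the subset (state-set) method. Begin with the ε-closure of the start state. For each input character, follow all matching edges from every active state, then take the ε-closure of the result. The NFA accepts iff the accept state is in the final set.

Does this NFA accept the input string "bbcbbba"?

Answer: REJECT

Trace:
initial (ε-close {0}): {0,1,2,3,4,5,6,8}
'b' @ 1: {9,10}
'b' @ 2: {}  — no active states
rest 'cbbba' ignored (set empty)
final: {}; accept 1 not in set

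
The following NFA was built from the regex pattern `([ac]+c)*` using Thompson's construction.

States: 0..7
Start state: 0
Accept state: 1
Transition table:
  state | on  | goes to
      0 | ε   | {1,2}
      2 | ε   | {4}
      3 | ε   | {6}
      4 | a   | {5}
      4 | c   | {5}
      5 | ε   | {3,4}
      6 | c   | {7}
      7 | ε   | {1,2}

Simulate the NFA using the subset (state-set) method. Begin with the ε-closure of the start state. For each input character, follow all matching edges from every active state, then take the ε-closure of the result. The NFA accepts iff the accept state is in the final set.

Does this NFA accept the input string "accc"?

S₀ = ε-closure({0}) = {0,1,2,4}
'a' @ 1: {3,4,5,6}
'c' @ 2: {1,2,3,4,5,6,7}  (accept∈set)
'c' @ 3: {1,2,3,4,5,6,7}  (accept∈set)
'c' @ 4: {1,2,3,4,5,6,7}  (accept∈set)
after full input: {1,2,3,4,5,6,7}  (accept=1 in)

Answer: ACCEPT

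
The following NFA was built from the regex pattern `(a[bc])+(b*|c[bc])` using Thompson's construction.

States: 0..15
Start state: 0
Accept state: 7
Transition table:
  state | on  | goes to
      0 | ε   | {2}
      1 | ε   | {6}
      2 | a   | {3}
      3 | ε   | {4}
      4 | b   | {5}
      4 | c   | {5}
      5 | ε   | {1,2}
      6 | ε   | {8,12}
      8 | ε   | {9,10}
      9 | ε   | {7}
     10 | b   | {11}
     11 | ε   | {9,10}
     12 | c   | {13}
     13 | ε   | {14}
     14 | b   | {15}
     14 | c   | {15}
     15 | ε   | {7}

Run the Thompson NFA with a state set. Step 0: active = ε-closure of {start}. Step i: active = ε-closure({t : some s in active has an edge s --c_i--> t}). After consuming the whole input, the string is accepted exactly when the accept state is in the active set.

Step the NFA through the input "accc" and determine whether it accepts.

initial (ε-close {0}): {0,2}
'a' @ 1: {3,4}
'c' @ 2: {1,2,5,6,7,8,9,10,12}  ✓accept
'c' @ 3: {13,14}
'c' @ 4: {7,15}  ✓accept
after full input: {7,15}  (accept=7 in)

Answer: ACCEPT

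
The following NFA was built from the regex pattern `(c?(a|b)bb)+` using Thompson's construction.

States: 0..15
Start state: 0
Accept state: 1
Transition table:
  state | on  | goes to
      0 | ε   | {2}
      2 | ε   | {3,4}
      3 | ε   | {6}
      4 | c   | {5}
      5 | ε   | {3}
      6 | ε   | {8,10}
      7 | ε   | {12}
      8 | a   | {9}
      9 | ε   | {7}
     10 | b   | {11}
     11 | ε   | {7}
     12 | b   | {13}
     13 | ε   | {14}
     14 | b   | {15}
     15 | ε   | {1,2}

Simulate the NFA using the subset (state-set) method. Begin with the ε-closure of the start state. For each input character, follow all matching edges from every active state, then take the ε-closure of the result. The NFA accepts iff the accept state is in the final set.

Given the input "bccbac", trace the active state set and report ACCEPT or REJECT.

start: ε-closure({0}) = {0,2,3,4,6,8,10}
'b' @ 1: {7,11,12}
'c' @ 2: {}  — no active states
rest 'cbac' ignored (set empty)
after full input: {}  (accept=1 not in)

Answer: REJECT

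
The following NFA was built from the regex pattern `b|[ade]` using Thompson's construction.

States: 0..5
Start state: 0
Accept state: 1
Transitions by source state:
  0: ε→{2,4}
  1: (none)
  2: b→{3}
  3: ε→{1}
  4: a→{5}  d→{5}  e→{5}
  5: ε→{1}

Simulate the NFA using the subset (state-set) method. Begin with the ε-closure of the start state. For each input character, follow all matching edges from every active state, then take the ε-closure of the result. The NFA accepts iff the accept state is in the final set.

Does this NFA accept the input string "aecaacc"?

initial (ε-close {0}): {0,2,4}
'a' @ 1: {1,5}  ✓accept
'e' @ 2: {}  — state set empty
rest 'caacc' ignored (set empty)
after full input: {}  (accept=1 not in)

Answer: REJECT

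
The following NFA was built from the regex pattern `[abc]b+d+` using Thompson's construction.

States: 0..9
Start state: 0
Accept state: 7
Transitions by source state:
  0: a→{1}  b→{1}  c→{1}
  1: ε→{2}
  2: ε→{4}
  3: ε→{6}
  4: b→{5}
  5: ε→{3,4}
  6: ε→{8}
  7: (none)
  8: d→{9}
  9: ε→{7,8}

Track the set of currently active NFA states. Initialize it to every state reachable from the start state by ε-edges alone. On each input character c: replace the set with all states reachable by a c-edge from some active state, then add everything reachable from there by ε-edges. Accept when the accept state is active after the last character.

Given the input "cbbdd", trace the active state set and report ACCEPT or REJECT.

Answer: ACCEPT

Derivation:
start: ε-closure({0}) = {0}
'c' @ 1: {1,2,4}
'b' @ 2: {3,4,5,6,8}
'b' @ 3: {3,4,5,6,8}
'd' @ 4: {7,8,9}  ✓accept
'd' @ 5: {7,8,9}  ✓accept
end set {7,8,9} — state 7 in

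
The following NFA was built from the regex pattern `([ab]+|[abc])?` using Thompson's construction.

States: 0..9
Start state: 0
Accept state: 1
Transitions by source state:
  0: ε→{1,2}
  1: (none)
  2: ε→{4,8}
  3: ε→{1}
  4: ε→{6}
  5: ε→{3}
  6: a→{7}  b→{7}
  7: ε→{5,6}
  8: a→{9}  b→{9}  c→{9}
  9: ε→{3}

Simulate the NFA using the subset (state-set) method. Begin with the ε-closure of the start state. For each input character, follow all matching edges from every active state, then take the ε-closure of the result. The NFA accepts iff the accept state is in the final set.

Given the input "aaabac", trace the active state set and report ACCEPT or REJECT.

Answer: REJECT

Derivation:
start: ε-closure({0}) = {0,1,2,4,6,8}
'a' @ 1: {1,3,5,6,7,9}  [accepting]
'a' @ 2: {1,3,5,6,7}  [accepting]
'a' @ 3: {1,3,5,6,7}  [accepting]
'b' @ 4: {1,3,5,6,7}  [accepting]
'a' @ 5: {1,3,5,6,7}  [accepting]
'c' @ 6: {}  — no active states
final: {}; accept 1 not in set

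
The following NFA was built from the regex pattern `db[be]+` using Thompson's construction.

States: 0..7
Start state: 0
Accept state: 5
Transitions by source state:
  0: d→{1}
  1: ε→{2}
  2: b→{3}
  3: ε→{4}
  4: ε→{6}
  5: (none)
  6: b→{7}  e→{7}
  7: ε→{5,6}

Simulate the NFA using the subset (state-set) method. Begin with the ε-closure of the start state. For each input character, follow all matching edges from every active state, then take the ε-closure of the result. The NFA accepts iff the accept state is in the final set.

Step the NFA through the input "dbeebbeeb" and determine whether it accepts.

Answer: ACCEPT

Trace:
S₀ = ε-closure({0}) = {0}
'd' @ 1: {1,2}
'b' @ 2: {3,4,6}
'e' @ 3: {5,6,7}  [accepting]
'e' @ 4: {5,6,7}  [accepting]
'b' @ 5: {5,6,7}  [accepting]
'b' @ 6: {5,6,7}  [accepting]
'e' @ 7: {5,6,7}  [accepting]
'e' @ 8: {5,6,7}  [accepting]
'b' @ 9: {5,6,7}  [accepting]
after full input: {5,6,7}  (accept=5 in)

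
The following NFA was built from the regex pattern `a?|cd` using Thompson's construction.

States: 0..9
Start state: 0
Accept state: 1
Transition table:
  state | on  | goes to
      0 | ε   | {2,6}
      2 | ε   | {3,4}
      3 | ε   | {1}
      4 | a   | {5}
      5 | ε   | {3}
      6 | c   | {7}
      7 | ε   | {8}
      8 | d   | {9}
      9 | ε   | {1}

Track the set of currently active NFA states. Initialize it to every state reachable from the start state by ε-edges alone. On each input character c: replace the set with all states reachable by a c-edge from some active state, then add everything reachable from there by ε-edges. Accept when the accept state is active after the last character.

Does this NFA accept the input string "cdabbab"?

S₀ = ε-closure({0}) = {0,1,2,3,4,6}
'c' @ 1: {7,8}
'd' @ 2: {1,9}  [accepting]
'a' @ 3: {}  — no active states
rest 'bbab' ignored (set empty)
end set {} — state 1 not in

Answer: REJECT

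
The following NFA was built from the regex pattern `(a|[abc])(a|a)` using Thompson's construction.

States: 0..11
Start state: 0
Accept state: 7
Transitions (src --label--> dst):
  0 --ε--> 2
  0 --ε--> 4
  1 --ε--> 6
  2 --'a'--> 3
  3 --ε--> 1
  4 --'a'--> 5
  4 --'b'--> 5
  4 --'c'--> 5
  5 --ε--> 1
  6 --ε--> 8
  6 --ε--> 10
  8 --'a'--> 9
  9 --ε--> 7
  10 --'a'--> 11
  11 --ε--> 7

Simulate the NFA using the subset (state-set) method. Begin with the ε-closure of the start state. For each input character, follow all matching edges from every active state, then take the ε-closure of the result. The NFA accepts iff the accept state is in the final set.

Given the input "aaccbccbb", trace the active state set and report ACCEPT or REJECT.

S₀ = ε-closure({0}) = {0,2,4}
'a' @ 1: {1,3,5,6,8,10}
'a' @ 2: {7,9,11}  [accepting]
'c' @ 3: {}  — no active states
rest 'cbccbb' ignored (set empty)
end set {} — state 7 not in

Answer: REJECT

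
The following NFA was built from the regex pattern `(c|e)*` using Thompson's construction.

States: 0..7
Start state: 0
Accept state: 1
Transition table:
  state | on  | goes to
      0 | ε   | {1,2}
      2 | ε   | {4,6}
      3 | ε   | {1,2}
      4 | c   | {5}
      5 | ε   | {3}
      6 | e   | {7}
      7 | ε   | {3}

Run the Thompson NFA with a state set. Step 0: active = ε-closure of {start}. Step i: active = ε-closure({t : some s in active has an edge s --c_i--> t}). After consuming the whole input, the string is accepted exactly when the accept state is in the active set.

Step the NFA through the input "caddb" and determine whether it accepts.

Answer: REJECT

Derivation:
S₀ = ε-closure({0}) = {0,1,2,4,6}
'c' @ 1: {1,2,3,4,5,6}  ✓accept
'a' @ 2: {}  — state set empty
rest 'ddb' ignored (set empty)
end set {} — state 1 not in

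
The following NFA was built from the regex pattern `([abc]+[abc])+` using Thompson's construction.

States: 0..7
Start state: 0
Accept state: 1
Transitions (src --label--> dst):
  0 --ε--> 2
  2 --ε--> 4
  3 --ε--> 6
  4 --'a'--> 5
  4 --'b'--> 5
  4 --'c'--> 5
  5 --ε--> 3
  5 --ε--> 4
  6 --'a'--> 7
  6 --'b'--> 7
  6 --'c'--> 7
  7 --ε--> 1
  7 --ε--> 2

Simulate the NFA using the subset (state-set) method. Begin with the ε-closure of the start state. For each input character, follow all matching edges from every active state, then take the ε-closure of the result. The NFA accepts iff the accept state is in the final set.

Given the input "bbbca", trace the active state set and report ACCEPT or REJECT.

Answer: ACCEPT

Derivation:
S₀ = ε-closure({0}) = {0,2,4}
'b' @ 1: {3,4,5,6}
'b' @ 2: {1,2,3,4,5,6,7}  (accept∈set)
'b' @ 3: {1,2,3,4,5,6,7}  (accept∈set)
'c' @ 4: {1,2,3,4,5,6,7}  (accept∈set)
'a' @ 5: {1,2,3,4,5,6,7}  (accept∈set)
final: {1,2,3,4,5,6,7}; accept 1 in set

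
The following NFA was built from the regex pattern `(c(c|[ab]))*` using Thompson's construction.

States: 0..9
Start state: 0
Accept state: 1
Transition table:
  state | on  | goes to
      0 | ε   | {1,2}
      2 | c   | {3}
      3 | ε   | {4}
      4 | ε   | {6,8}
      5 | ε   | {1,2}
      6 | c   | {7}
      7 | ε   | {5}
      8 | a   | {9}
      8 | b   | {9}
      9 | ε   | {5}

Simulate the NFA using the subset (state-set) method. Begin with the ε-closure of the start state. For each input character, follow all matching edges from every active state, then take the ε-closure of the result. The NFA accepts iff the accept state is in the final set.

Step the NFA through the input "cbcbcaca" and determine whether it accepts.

S₀ = ε-closure({0}) = {0,1,2}
'c' @ 1: {3,4,6,8}
'b' @ 2: {1,2,5,9}  [accepting]
'c' @ 3: {3,4,6,8}
'b' @ 4: {1,2,5,9}  [accepting]
'c' @ 5: {3,4,6,8}
'a' @ 6: {1,2,5,9}  [accepting]
'c' @ 7: {3,4,6,8}
'a' @ 8: {1,2,5,9}  [accepting]
final: {1,2,5,9}; accept 1 in set

Answer: ACCEPT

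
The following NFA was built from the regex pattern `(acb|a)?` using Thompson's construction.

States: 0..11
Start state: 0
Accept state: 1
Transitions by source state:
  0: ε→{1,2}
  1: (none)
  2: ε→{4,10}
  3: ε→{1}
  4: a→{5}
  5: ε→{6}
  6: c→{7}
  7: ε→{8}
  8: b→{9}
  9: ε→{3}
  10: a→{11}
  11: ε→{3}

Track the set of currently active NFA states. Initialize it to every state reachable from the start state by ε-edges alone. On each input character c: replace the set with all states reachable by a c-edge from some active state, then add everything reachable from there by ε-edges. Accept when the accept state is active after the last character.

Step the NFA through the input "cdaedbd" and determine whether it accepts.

S₀ = ε-closure({0}) = {0,1,2,4,10}
'c' @ 1: {}  — no active states
rest 'daedbd' ignored (set empty)
final: {}; accept 1 not in set

Answer: REJECT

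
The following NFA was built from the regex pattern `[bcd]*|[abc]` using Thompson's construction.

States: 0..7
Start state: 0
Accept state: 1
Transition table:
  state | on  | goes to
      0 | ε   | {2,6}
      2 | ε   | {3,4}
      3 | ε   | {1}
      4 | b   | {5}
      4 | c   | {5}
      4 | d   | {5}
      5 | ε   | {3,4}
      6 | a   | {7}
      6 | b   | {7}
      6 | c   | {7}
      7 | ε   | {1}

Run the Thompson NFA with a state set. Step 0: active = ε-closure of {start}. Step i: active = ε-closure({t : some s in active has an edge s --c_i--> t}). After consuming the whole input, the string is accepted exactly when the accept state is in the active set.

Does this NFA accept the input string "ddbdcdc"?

Answer: ACCEPT

Steps:
start: ε-closure({0}) = {0,1,2,3,4,6}
'd' @ 1: {1,3,4,5}  ✓accept
'd' @ 2: {1,3,4,5}  ✓accept
'b' @ 3: {1,3,4,5}  ✓accept
'd' @ 4: {1,3,4,5}  ✓accept
'c' @ 5: {1,3,4,5}  ✓accept
'd' @ 6: {1,3,4,5}  ✓accept
'c' @ 7: {1,3,4,5}  ✓accept
final: {1,3,4,5}; accept 1 in set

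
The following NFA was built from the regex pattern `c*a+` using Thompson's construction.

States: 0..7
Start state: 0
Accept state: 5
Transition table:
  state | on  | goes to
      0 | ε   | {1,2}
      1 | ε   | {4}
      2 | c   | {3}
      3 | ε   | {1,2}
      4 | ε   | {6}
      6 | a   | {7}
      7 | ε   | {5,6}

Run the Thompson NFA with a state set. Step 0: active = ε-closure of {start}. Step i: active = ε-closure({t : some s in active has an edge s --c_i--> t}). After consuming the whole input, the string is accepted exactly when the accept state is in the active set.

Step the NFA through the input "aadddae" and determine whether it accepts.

S₀ = ε-closure({0}) = {0,1,2,4,6}
'a' @ 1: {5,6,7}  [accepting]
'a' @ 2: {5,6,7}  [accepting]
'd' @ 3: {}  — no active states
rest 'ddae' ignored (set empty)
end set {} — state 5 not in

Answer: REJECT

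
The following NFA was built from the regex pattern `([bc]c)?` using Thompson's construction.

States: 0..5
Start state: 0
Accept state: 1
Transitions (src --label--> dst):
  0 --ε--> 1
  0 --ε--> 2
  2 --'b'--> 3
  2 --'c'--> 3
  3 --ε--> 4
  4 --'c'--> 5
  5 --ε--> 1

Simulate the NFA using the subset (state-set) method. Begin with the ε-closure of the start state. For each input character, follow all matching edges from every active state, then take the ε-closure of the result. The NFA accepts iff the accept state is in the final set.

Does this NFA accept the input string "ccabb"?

Answer: REJECT

Trace:
start: ε-closure({0}) = {0,1,2}
'c' @ 1: {3,4}
'c' @ 2: {1,5}  (accept∈set)
'a' @ 3: {}  — no active states
rest 'bb' ignored (set empty)
end set {} — state 1 not in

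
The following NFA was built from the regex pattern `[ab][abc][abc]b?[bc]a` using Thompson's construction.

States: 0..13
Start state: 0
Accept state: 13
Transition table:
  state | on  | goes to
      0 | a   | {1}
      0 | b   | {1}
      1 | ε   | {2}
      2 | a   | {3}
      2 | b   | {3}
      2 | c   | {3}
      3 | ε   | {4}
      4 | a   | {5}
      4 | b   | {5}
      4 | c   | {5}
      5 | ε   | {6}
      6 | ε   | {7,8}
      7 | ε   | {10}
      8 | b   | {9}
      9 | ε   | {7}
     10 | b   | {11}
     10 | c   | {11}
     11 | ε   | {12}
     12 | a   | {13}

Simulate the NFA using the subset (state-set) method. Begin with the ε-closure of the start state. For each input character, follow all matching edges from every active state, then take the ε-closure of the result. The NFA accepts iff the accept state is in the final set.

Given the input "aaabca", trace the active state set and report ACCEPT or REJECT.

S₀ = ε-closure({0}) = {0}
'a' @ 1: {1,2}
'a' @ 2: {3,4}
'a' @ 3: {5,6,7,8,10}
'b' @ 4: {7,9,10,11,12}
'c' @ 5: {11,12}
'a' @ 6: {13}  (accept∈set)
final: {13}; accept 13 in set

Answer: ACCEPT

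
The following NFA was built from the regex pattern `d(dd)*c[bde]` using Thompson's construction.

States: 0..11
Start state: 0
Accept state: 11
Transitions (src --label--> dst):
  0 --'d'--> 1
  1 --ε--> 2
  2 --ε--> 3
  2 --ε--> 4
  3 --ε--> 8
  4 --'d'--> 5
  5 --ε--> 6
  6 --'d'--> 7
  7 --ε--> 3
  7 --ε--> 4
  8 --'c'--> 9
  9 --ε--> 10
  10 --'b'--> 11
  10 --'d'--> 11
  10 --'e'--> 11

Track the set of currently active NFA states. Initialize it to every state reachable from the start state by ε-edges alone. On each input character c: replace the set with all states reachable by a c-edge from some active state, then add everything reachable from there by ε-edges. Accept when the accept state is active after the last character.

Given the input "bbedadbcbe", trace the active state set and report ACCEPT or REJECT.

start: ε-closure({0}) = {0}
'b' @ 1: {}  — no active states
rest 'bedadbcbe' ignored (set empty)
after full input: {}  (accept=11 not in)

Answer: REJECT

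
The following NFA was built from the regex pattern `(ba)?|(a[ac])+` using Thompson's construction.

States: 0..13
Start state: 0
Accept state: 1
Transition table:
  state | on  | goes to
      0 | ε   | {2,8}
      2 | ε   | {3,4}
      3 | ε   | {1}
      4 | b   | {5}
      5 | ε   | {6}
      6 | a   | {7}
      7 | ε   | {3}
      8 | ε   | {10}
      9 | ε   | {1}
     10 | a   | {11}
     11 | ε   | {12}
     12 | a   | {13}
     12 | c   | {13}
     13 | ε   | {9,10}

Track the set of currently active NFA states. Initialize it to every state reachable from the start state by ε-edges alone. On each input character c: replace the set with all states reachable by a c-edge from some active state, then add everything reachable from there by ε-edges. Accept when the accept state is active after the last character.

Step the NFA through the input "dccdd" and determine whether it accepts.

initial (ε-close {0}): {0,1,2,3,4,8,10}
'd' @ 1: {}  — state set empty
rest 'ccdd' ignored (set empty)
after full input: {}  (accept=1 not in)

Answer: REJECT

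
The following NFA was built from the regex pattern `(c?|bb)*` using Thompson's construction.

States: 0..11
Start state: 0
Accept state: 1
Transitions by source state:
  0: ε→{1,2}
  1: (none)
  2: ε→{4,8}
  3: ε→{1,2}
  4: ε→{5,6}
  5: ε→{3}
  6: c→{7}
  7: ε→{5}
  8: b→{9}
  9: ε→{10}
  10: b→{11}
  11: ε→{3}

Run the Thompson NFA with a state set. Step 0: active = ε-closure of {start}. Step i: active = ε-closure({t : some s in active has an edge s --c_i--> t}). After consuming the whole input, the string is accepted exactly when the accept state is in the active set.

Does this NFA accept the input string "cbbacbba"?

S₀ = ε-closure({0}) = {0,1,2,3,4,5,6,8}
'c' @ 1: {1,2,3,4,5,6,7,8}  (accept∈set)
'b' @ 2: {9,10}
'b' @ 3: {1,2,3,4,5,6,8,11}  (accept∈set)
'a' @ 4: {}  — state set empty
rest 'cbba' ignored (set empty)
final: {}; accept 1 not in set

Answer: REJECT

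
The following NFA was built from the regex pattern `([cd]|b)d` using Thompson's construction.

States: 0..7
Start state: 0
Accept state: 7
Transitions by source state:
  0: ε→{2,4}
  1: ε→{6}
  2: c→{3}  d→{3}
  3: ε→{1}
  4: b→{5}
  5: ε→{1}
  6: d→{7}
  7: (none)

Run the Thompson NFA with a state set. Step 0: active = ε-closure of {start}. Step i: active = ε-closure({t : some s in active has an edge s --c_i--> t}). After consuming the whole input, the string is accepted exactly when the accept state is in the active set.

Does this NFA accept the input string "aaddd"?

start: ε-closure({0}) = {0,2,4}
'a' @ 1: {}  — no active states
rest 'addd' ignored (set empty)
final: {}; accept 7 not in set

Answer: REJECT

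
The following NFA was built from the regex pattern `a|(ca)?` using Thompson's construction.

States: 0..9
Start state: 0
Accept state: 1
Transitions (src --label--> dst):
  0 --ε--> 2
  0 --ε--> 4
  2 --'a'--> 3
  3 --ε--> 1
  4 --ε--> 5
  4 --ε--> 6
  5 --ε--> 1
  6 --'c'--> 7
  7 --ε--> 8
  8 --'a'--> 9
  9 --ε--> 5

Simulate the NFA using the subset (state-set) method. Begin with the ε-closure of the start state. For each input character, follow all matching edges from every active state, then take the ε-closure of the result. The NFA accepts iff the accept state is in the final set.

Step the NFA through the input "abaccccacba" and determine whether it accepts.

Answer: REJECT

Derivation:
S₀ = ε-closure({0}) = {0,1,2,4,5,6}
'a' @ 1: {1,3}  [accepting]
'b' @ 2: {}  — dead — no transitions
rest 'accccacba' ignored (set empty)
after full input: {}  (accept=1 not in)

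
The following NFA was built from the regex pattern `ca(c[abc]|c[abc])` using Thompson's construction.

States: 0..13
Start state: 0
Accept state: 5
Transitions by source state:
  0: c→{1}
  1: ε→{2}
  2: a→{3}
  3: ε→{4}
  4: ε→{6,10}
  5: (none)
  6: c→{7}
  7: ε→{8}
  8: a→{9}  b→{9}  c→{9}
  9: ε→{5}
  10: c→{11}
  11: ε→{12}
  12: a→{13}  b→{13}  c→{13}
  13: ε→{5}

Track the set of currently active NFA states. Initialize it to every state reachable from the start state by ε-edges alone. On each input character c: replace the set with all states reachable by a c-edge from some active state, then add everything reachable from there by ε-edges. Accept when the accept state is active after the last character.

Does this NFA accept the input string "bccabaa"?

start: ε-closure({0}) = {0}
'b' @ 1: {}  — no active states
rest 'ccabaa' ignored (set empty)
final: {}; accept 5 not in set

Answer: REJECT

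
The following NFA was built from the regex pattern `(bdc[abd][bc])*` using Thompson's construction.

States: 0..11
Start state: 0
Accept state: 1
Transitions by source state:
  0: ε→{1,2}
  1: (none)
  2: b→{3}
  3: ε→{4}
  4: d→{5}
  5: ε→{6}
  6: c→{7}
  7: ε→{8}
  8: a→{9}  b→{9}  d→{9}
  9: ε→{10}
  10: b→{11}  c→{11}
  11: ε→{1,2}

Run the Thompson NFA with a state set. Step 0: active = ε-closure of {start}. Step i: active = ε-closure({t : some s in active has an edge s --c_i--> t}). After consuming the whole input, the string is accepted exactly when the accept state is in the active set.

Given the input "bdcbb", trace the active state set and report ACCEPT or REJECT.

Answer: ACCEPT

Derivation:
S₀ = ε-closure({0}) = {0,1,2}
'b' @ 1: {3,4}
'd' @ 2: {5,6}
'c' @ 3: {7,8}
'b' @ 4: {9,10}
'b' @ 5: {1,2,11}  [accepting]
after full input: {1,2,11}  (accept=1 in)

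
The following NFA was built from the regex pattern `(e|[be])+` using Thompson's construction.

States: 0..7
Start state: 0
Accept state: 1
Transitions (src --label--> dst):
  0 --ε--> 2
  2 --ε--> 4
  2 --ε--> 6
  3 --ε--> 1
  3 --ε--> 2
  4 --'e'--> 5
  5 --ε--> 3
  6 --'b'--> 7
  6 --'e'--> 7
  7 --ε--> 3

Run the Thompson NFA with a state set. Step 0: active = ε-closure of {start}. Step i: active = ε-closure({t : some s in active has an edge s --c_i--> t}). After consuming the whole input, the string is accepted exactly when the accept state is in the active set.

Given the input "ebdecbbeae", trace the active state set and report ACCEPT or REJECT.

start: ε-closure({0}) = {0,2,4,6}
'e' @ 1: {1,2,3,4,5,6,7}  (accept∈set)
'b' @ 2: {1,2,3,4,6,7}  (accept∈set)
'd' @ 3: {}  — state set empty
rest 'ecbbeae' ignored (set empty)
after full input: {}  (accept=1 not in)

Answer: REJECT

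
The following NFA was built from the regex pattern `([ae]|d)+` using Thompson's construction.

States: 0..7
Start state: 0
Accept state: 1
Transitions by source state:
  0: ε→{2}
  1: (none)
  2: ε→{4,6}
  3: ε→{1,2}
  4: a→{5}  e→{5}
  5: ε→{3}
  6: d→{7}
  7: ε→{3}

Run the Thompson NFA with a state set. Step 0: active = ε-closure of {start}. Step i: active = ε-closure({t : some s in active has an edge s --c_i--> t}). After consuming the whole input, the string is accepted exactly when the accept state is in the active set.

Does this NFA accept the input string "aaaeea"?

Answer: ACCEPT

Trace:
S₀ = ε-closure({0}) = {0,2,4,6}
'a' @ 1: {1,2,3,4,5,6}  (accept∈set)
'a' @ 2: {1,2,3,4,5,6}  (accept∈set)
'a' @ 3: {1,2,3,4,5,6}  (accept∈set)
'e' @ 4: {1,2,3,4,5,6}  (accept∈set)
'e' @ 5: {1,2,3,4,5,6}  (accept∈set)
'a' @ 6: {1,2,3,4,5,6}  (accept∈set)
end set {1,2,3,4,5,6} — state 1 in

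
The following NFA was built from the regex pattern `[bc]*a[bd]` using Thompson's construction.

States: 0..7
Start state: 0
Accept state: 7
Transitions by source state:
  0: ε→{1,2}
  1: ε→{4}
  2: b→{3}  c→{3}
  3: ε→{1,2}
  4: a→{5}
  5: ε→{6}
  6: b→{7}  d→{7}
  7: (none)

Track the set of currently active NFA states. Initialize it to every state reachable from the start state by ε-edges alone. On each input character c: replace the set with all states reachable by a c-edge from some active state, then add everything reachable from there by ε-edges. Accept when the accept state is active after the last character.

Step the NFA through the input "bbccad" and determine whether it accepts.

initial (ε-close {0}): {0,1,2,4}
'b' @ 1: {1,2,3,4}
'b' @ 2: {1,2,3,4}
'c' @ 3: {1,2,3,4}
'c' @ 4: {1,2,3,4}
'a' @ 5: {5,6}
'd' @ 6: {7}  ✓accept
end set {7} — state 7 in

Answer: ACCEPT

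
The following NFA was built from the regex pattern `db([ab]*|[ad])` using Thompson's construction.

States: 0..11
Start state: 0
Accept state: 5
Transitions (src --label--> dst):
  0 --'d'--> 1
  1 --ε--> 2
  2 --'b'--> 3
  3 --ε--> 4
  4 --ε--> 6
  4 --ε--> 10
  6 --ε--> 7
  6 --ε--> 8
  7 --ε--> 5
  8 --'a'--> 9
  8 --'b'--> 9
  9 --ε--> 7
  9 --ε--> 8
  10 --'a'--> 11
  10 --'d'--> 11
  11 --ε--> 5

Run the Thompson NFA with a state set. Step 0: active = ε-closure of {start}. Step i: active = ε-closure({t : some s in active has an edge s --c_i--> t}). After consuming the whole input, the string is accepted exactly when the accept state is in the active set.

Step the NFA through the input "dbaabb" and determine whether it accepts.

Answer: ACCEPT

Steps:
S₀ = ε-closure({0}) = {0}
'd' @ 1: {1,2}
'b' @ 2: {3,4,5,6,7,8,10}  ✓accept
'a' @ 3: {5,7,8,9,11}  ✓accept
'a' @ 4: {5,7,8,9}  ✓accept
'b' @ 5: {5,7,8,9}  ✓accept
'b' @ 6: {5,7,8,9}  ✓accept
final: {5,7,8,9}; accept 5 in set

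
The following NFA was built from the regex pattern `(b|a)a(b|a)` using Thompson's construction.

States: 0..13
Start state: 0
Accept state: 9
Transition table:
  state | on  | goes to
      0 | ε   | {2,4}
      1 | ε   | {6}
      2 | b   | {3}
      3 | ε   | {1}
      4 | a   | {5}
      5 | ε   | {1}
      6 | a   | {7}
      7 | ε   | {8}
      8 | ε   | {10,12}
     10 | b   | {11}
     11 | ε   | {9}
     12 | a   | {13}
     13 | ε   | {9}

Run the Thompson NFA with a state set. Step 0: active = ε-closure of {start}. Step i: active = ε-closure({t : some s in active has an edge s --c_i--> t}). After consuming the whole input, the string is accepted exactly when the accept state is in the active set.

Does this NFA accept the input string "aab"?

start: ε-closure({0}) = {0,2,4}
'a' @ 1: {1,5,6}
'a' @ 2: {7,8,10,12}
'b' @ 3: {9,11}  (accept∈set)
final: {9,11}; accept 9 in set

Answer: ACCEPT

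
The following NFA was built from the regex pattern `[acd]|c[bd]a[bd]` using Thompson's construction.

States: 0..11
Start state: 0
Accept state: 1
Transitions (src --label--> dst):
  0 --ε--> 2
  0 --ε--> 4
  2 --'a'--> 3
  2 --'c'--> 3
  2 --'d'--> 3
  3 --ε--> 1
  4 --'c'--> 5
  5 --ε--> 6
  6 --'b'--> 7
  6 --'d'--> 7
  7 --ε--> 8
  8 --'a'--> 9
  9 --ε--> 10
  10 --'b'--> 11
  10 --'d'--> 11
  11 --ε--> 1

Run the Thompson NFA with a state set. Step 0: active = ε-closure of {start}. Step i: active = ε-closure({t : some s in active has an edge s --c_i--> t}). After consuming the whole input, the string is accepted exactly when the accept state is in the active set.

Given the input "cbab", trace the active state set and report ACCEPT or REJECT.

Answer: ACCEPT

Trace:
initial (ε-close {0}): {0,2,4}
'c' @ 1: {1,3,5,6}  ✓accept
'b' @ 2: {7,8}
'a' @ 3: {9,10}
'b' @ 4: {1,11}  ✓accept
after full input: {1,11}  (accept=1 in)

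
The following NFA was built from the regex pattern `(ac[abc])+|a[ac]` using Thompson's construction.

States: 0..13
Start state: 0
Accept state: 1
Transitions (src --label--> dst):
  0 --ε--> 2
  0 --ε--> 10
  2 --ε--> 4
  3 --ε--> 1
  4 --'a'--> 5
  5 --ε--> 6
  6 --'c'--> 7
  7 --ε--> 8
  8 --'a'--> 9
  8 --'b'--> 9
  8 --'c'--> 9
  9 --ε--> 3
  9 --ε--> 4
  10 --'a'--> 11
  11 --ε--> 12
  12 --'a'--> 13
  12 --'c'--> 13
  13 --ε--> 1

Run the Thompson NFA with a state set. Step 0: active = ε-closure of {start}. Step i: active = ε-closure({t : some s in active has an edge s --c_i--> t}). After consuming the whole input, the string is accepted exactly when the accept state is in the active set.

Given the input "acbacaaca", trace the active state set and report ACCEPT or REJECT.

Answer: ACCEPT

Steps:
start: ε-closure({0}) = {0,2,4,10}
'a' @ 1: {5,6,11,12}
'c' @ 2: {1,7,8,13}  [accepting]
'b' @ 3: {1,3,4,9}  [accepting]
'a' @ 4: {5,6}
'c' @ 5: {7,8}
'a' @ 6: {1,3,4,9}  [accepting]
'a' @ 7: {5,6}
'c' @ 8: {7,8}
'a' @ 9: {1,3,4,9}  [accepting]
end set {1,3,4,9} — state 1 in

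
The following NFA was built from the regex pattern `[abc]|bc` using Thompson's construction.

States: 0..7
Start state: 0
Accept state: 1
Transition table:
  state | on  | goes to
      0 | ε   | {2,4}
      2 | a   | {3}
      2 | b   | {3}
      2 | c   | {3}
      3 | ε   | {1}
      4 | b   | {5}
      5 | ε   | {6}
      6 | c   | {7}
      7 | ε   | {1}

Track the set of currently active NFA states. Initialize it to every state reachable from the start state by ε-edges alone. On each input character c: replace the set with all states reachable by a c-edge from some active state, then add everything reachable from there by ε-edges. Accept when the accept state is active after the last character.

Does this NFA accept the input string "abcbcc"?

S₀ = ε-closure({0}) = {0,2,4}
'a' @ 1: {1,3}  [accepting]
'b' @ 2: {}  — dead — no transitions
rest 'cbcc' ignored (set empty)
final: {}; accept 1 not in set

Answer: REJECT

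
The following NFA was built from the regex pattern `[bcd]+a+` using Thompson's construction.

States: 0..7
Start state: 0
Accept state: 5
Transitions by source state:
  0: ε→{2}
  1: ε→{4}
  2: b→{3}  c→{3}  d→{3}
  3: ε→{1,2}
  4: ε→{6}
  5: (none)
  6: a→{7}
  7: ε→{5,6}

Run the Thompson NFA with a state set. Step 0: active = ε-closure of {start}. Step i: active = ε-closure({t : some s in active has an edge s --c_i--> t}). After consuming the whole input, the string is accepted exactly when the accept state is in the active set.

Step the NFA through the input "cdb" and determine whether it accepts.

Answer: REJECT

Trace:
start: ε-closure({0}) = {0,2}
'c' @ 1: {1,2,3,4,6}
'd' @ 2: {1,2,3,4,6}
'b' @ 3: {1,2,3,4,6}
final: {1,2,3,4,6}; accept 5 not in set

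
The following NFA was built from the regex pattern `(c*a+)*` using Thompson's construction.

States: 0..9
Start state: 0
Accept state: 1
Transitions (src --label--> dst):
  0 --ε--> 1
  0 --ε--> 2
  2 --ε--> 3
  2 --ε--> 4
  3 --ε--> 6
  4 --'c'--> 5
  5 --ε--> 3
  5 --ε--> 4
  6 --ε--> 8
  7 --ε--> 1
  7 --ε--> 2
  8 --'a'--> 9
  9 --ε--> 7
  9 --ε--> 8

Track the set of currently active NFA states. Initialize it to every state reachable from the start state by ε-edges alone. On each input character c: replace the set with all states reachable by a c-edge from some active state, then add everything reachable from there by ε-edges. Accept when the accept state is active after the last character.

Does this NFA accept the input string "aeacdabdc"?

Answer: REJECT

Trace:
S₀ = ε-closure({0}) = {0,1,2,3,4,6,8}
'a' @ 1: {1,2,3,4,6,7,8,9}  ✓accept
'e' @ 2: {}  — dead — no transitions
rest 'acdabdc' ignored (set empty)
final: {}; accept 1 not in set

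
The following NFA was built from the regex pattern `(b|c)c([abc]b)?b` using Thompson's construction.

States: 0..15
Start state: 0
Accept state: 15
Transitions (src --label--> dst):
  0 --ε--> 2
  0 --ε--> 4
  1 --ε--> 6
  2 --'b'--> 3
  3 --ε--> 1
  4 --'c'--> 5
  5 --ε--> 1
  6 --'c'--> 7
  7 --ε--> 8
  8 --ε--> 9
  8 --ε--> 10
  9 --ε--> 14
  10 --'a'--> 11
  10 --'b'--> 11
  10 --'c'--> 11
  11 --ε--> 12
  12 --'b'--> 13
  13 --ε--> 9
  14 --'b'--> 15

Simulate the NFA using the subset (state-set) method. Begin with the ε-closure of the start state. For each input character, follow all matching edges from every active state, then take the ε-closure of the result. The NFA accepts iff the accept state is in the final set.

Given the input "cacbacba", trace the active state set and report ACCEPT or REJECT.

start: ε-closure({0}) = {0,2,4}
'c' @ 1: {1,5,6}
'a' @ 2: {}  — state set empty
rest 'cbacba' ignored (set empty)
after full input: {}  (accept=15 not in)

Answer: REJECT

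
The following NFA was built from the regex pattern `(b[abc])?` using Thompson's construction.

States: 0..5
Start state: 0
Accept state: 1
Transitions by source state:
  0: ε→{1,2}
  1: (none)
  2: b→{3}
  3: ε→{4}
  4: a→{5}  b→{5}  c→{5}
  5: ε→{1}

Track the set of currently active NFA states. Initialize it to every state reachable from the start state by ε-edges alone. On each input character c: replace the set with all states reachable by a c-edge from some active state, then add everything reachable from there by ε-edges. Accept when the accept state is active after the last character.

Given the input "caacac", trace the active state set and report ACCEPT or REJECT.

Answer: REJECT

Steps:
initial (ε-close {0}): {0,1,2}
'c' @ 1: {}  — dead — no transitions
rest 'aacac' ignored (set empty)
end set {} — state 1 not in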